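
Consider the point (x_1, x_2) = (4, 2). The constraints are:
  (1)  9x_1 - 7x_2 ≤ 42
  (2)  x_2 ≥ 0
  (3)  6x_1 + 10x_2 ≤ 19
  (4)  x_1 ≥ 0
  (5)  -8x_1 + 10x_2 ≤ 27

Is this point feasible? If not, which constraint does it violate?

Constraint (3): 6x_1 + 10x_2 = 44, which is not ≤ 19. All other constraints are satisfied.

not feasible — violates (3)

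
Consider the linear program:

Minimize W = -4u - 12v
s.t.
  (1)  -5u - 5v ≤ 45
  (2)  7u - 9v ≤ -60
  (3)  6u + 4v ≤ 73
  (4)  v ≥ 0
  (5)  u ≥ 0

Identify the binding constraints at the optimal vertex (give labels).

(3) and (5)

Feasible corners and W = -4u - 12v:
  (417/82, 871/82) → W = -6060/41
  (0, 20/3) → W = -80
  (0, 73/4) → W = -219

The minimum is at (0, 73/4). Substituting into each constraint, equality holds for (3) and (5); the remaining constraints have slack.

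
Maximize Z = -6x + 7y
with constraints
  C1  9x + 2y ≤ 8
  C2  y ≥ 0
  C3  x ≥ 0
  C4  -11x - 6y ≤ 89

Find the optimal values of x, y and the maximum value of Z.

Extreme points and Z = -6x + 7y:
  (8/9, 0) → Z = -16/3
  (0, 4) → Z = 28
  (0, 0) → Z = 0

x = 0, y = 4, maximum Z = 28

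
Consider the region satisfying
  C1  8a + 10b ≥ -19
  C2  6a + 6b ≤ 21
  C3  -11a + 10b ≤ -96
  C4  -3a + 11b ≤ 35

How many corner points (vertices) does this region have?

Of the 6 pairwise boundary intersections, those satisfying every inequality are:
  (27, -47/2)
  (77/19, -977/190)
  (131/21, -115/42)

3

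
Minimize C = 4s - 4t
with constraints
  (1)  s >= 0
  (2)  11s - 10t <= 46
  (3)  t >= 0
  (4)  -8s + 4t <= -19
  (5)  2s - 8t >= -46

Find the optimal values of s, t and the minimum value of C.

s = 6, t = 29/4, minimum C = -5

Vertices and C = 4s - 4t:
  (46/11, 0) → C = 184/11
  (207/17, 299/34) → C = 230/17
  (19/8, 0) → C = 19/2
  (6, 29/4) → C = -5

The binding constraints are -8s + 4t = -19 and 2s - 8t = -46.
Solving simultaneously gives s = 6, t = 29/4.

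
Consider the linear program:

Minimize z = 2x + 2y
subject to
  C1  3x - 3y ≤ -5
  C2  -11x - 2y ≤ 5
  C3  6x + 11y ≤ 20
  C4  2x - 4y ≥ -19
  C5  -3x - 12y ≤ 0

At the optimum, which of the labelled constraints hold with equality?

C1 and C2

Vertices and z = 2x + 2y:
  (-25/39, 40/39) → z = 10/13
  (5/51, 30/17) → z = 190/51
  (-95/109, 250/109) → z = 310/109

The minimum is at (-25/39, 40/39). Substituting into each constraint, equality holds for C1 and C2; the remaining constraints have slack.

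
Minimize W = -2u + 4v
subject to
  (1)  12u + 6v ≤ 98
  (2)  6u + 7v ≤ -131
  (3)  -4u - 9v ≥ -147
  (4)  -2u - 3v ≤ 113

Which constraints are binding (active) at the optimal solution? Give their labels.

Vertices and W = -2u + 4v:
  (92/3, -45) → W = -724/3
  (81/2, -194/3) → W = -1019/3
  (-1104/13, 703/13) → W = 5020/13
  (-243, 373/3) → W = 2950/3

The minimum is at (81/2, -194/3). Substituting into each constraint, equality holds for (1) and (4); the remaining constraints have slack.

(1) and (4)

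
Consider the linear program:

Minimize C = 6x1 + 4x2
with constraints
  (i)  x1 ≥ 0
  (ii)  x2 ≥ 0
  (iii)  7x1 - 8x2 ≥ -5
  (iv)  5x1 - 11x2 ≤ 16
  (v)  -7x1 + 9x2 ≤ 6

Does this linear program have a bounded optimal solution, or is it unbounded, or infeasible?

bounded optimum

Feasible corners and C = 6x1 + 4x2:
  (0, 0) → C = 0
  (0, 5/8) → C = 5/2
  (16/5, 0) → C = 96/5
  (3/7, 1) → C = 46/7
The feasible region has finitely many vertices and no improving ray; the minimum is 0 at (0, 0).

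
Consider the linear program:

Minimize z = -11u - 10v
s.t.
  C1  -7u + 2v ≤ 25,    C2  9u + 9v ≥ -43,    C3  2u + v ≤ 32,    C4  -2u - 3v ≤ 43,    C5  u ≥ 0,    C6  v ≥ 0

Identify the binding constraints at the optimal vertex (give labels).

Extreme points and z = -11u - 10v:
  (39/11, 274/11) → z = -3169/11
  (0, 25/2) → z = -125
  (16, 0) → z = -176
  (0, 0) → z = 0

The minimum is at (39/11, 274/11). Substituting into each constraint, equality holds for C1 and C3; the remaining constraints have slack.

C1 and C3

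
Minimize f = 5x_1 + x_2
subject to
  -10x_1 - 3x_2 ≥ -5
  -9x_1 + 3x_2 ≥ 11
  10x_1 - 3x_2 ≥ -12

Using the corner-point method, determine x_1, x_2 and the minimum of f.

Corner points and f = 5x_1 + x_2:
  (-6/19, 155/57) → f = 65/57
  (-7/20, 17/6) → f = 13/12
  (-1, 2/3) → f = -13/3

The binding constraints are -9x_1 + 3x_2 = 11 and 10x_1 - 3x_2 = -12.
Solving simultaneously gives x_1 = -1, x_2 = 2/3.

x_1 = -1, x_2 = 2/3, minimum f = -13/3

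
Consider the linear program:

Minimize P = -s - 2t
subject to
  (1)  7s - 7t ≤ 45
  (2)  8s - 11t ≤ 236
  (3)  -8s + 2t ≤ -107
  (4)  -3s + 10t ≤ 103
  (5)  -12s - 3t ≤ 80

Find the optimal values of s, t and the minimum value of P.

s = 1171/49, t = 856/49, minimum P = -2883/49

Feasible corners and P = -s - 2t:
  (659/42, 389/42) → P = -479/14
  (1171/49, 856/49) → P = -2883/49
  (638/37, 1145/74) → P = -1783/37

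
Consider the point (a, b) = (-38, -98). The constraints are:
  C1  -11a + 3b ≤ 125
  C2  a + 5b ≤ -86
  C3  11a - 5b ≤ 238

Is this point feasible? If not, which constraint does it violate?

feasible

C1: 124 ≤ 125 ✓
C2: -528 ≤ -86 ✓
C3: 72 ≤ 238 ✓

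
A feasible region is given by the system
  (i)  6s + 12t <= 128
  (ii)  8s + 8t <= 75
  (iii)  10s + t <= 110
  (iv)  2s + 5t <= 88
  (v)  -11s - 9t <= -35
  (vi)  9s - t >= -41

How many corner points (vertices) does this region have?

5

Intersecting each pair of boundary lines and keeping only the points that satisfy every inequality leaves:
  (-31/12, 287/24)
  (-182/57, 233/19)
  (805/72, -65/36)
  (955/79, -860/79)
  (-167/46, 383/46)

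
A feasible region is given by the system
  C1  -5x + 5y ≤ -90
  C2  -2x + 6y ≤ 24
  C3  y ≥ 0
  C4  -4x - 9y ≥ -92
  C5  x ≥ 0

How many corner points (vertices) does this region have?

Pairwise boundary intersections that survive every other constraint:
  (18, 0)
  (254/13, 20/13)
  (23, 0)

3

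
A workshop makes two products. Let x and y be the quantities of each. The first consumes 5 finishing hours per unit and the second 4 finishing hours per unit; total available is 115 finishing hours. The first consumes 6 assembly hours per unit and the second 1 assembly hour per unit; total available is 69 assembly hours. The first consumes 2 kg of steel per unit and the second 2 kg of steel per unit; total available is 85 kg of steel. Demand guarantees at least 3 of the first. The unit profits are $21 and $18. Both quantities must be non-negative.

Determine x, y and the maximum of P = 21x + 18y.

x = 3, y = 25, maximum P = 513

Feasible corners and P = 21x + 18y:
  (23/2, 0) → P = 483/2
  (3, 0) → P = 63
  (161/19, 345/19) → P = 9591/19
  (3, 25) → P = 513

The optimum lies where 5x + 4y = 115 and x = 3.
Solving simultaneously gives x = 3, y = 25.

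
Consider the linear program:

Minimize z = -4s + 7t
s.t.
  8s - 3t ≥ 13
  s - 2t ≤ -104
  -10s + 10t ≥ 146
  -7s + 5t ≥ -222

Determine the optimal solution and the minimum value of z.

s = 374/5, t = 447/5, minimum z = 1633/5

Extreme points and z = -4s + 7t:
  (26, 65) → z = 351
  (374/5, 447/5) → z = 1633/5
  (295/2, 1621/10) → z = 5447/10
The feasible region is unbounded (it extends along (3, 8), (5, 7)), but z strictly increases along every unbounded feasible direction, so there is no improving ray and the minimum is attained at a vertex.

The binding constraints are s - 2t = -104 and -10s + 10t = 146.
Solving simultaneously gives s = 374/5, t = 447/5.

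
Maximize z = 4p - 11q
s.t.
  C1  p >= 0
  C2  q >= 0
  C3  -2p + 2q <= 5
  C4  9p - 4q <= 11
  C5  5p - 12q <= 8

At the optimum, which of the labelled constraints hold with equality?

Corner points and z = 4p - 11q:
  (0, 0) → z = 0
  (0, 5/2) → z = -55/2
  (11/9, 0) → z = 44/9
  (21/5, 67/10) → z = -569/10

The maximum is at (11/9, 0). Substituting into each constraint, equality holds for C2 and C4; the remaining constraints have slack.

C2 and C4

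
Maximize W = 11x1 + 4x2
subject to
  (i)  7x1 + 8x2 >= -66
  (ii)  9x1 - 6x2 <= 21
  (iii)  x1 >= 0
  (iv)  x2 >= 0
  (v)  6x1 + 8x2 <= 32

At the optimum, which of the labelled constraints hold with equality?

Extreme points and W = 11x1 + 4x2:
  (7/3, 0) → W = 77/3
  (10/3, 3/2) → W = 128/3
  (0, 0) → W = 0
  (0, 4) → W = 16

The maximum is at (10/3, 3/2). Substituting into each constraint, equality holds for (ii) and (v); the remaining constraints have slack.

(ii) and (v)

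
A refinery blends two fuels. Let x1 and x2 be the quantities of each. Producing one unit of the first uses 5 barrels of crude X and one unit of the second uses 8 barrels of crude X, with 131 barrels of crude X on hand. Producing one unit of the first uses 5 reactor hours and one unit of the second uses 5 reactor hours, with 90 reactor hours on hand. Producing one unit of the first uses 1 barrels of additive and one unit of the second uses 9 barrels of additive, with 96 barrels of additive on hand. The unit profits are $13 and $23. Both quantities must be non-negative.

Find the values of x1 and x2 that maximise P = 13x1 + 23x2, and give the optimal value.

Feasible corners and P = 13x1 + 23x2:
  (0, 0) → P = 0
  (0, 32/3) → P = 736/3
  (18, 0) → P = 234
  (33/4, 39/4) → P = 663/2

The binding constraints are 5x1 + 5x2 = 90 and x1 + 9x2 = 96.
Solving simultaneously gives x1 = 33/4, x2 = 39/4.

x1 = 33/4, x2 = 39/4, maximum P = 663/2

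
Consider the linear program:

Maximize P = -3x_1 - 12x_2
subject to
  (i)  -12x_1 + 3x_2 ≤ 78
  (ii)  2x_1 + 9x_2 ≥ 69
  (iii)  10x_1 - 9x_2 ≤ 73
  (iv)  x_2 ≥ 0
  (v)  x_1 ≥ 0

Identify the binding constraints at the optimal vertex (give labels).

(ii) and (v)

Corner points and P = -3x_1 - 12x_2:
  (0, 26) → P = -312
  (71/6, 136/27) → P = -1727/18
  (0, 23/3) → P = -92
The feasible region is unbounded (it extends along (9, 10), (1, 4)), but P strictly decreases along every unbounded feasible direction, so there is no improving ray and the maximum is attained at a vertex.

The maximum is at (0, 23/3). Substituting into each constraint, equality holds for (ii) and (v); the remaining constraints have slack.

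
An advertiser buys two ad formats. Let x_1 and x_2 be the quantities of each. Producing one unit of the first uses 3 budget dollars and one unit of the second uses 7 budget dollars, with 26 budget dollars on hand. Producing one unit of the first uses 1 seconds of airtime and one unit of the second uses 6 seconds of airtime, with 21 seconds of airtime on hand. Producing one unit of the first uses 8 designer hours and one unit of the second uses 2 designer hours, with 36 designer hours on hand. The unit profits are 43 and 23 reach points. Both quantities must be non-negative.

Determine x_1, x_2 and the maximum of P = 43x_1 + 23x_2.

Feasible corners and P = 43x_1 + 23x_2:
  (0, 0) → P = 0
  (0, 7/2) → P = 161/2
  (9/2, 0) → P = 387/2
  (9/11, 37/11) → P = 1238/11
  (4, 2) → P = 218

x_1 = 4, x_2 = 2, maximum P = 218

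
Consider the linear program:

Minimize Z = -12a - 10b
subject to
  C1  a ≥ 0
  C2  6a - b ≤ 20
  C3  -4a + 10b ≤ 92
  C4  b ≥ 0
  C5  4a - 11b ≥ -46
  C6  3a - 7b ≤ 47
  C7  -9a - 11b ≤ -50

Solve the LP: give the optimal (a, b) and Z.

The optimum lies where 6a - b = 20 and 4a - 11b = -46.
Solving simultaneously gives a = 133/31, b = 178/31.

a = 133/31, b = 178/31, minimum Z = -3376/31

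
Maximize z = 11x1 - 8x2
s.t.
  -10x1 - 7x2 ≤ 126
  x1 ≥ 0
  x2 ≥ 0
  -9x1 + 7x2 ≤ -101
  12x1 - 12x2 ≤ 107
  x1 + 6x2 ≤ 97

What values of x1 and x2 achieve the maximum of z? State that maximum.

x1 = 43/2, x2 = 151/12, maximum z = 815/6

Vertices and z = 11x1 - 8x2:
  (463/24, 83/8) → z = 3101/24
  (1285/61, 772/61) → z = 7959/61
  (43/2, 151/12) → z = 815/6

The optimum lies where 12x1 - 12x2 = 107 and x1 + 6x2 = 97.
Solving simultaneously gives x1 = 43/2, x2 = 151/12.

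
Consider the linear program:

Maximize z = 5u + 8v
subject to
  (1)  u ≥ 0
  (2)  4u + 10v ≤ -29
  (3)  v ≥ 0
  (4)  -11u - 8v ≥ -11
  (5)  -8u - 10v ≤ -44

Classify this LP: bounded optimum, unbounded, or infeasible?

The boundaries -11u - 8v = -11 and -8u - 10v = -44 meet at (-121/23, 198/23), but that point violates u ≥ 0. Every candidate vertex is excluded by some other constraint, so the feasible region is empty.

infeasible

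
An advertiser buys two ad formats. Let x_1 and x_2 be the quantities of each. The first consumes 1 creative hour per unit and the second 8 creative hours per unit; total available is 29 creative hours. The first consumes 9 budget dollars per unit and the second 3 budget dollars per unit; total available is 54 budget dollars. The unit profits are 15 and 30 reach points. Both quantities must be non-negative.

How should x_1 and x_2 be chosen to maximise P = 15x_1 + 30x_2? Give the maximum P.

Extreme points and P = 15x_1 + 30x_2:
  (0, 0) → P = 0
  (0, 29/8) → P = 435/4
  (6, 0) → P = 90
  (5, 3) → P = 165

The optimum lies where x_1 + 8x_2 = 29 and 9x_1 + 3x_2 = 54.
Solving simultaneously gives x_1 = 5, x_2 = 3.

x_1 = 5, x_2 = 3, maximum P = 165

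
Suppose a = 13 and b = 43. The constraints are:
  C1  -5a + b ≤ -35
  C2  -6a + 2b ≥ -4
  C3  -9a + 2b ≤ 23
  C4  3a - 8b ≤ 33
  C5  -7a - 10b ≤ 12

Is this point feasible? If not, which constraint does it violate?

Constraint C1: -5a + b = -22, which is not ≤ -35. All other constraints are satisfied.

not feasible — violates C1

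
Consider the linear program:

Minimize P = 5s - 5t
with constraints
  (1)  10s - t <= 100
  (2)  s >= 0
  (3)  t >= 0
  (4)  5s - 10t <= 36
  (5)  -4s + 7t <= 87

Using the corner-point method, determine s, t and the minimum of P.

s = 0, t = 87/7, minimum P = -435/7

The optimum lies where s = 0 and -4s + 7t = 87.
Solving simultaneously gives s = 0, t = 87/7.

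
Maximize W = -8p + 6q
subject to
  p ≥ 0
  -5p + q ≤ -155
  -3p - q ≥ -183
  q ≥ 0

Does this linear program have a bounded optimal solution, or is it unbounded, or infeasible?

Feasible corners and W = -8p + 6q:
  (169/4, 225/4) → W = -1/2
  (31, 0) → W = -248
  (61, 0) → W = -488
The feasible region has finitely many vertices and no improving ray; the maximum is -1/2 at (169/4, 225/4).

bounded optimum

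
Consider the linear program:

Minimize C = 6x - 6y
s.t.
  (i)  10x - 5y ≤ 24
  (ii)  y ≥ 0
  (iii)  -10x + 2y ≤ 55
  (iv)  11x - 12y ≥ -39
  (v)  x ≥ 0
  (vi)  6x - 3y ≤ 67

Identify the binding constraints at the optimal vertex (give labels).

Extreme points and C = 6x - 6y:
  (12/5, 0) → C = 72/5
  (483/65, 654/65) → C = -1026/65
  (0, 0) → C = 0
  (0, 13/4) → C = -39/2

The minimum is at (0, 13/4). Substituting into each constraint, equality holds for (iv) and (v); the remaining constraints have slack.

(iv) and (v)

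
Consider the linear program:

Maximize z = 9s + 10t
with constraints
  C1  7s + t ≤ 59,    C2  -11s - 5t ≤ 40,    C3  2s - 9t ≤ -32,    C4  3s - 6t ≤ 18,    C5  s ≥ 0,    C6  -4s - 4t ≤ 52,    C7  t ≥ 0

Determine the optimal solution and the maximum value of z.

Vertices and z = 9s + 10t:
  (499/65, 342/65) → z = 7911/65
  (0, 59) → z = 590
  (0, 32/9) → z = 320/9

At the optimal vertex, 7s + t = 59 and s = 0.
Solving simultaneously gives s = 0, t = 59.

s = 0, t = 59, maximum z = 590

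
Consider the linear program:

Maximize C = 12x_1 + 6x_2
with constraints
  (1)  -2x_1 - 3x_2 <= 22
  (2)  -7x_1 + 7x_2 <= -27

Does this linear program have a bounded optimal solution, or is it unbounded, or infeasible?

From the feasible point (-73/35, -208/35), moving in the direction (3, -2) keeps every constraint satisfied while C increases without bound.

unbounded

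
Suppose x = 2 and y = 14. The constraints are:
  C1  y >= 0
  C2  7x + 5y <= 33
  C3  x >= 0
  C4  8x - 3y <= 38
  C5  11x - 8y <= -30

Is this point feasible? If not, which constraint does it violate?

not feasible — violates C2

Constraint C2: 7x + 5y = 84, which is not ≤ 33. All other constraints are satisfied.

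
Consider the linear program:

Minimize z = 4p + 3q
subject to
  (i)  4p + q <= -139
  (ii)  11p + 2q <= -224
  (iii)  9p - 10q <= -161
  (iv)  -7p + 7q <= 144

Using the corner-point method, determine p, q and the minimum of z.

Vertices and z = 4p + 3q:
  (-1551/49, -607/49) → z = -8025/49
  (-1117/35, -397/35) → z = -5659/35
  (-313/7, -169/7) → z = -1759/7

p = -313/7, q = -169/7, minimum z = -1759/7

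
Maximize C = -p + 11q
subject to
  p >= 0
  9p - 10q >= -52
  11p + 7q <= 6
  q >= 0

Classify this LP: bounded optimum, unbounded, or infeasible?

bounded optimum

Corner points and C = -p + 11q:
  (0, 6/7) → C = 66/7
  (0, 0) → C = 0
  (6/11, 0) → C = -6/11
The feasible region has finitely many vertices and no improving ray; the maximum is 66/7 at (0, 6/7).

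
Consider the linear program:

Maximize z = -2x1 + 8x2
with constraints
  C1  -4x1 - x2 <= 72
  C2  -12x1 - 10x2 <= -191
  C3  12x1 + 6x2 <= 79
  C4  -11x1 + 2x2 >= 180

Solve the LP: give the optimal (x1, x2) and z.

x1 = -511/12, x2 = 295/3, maximum z = 5231/6

At the optimal vertex, -4x1 - x2 = 72 and 12x1 + 6x2 = 79.
Solving simultaneously gives x1 = -511/12, x2 = 295/3.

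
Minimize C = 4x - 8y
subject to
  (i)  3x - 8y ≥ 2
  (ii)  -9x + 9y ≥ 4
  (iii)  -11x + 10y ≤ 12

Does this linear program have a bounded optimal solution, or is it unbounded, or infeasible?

Corner points and C = 4x - 8y:
  (-10/9, -2/3) → C = 8/9
  (-2, -1) → C = 0
  (-68/9, -64/9) → C = 80/3
The feasible region has finitely many vertices and no improving ray; the minimum is 0 at (-2, -1).

bounded optimum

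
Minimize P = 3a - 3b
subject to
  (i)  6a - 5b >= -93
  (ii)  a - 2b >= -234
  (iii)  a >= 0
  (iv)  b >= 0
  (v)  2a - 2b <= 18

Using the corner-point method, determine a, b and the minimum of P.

The optimum lies where 6a - 5b = -93 and a - 2b = -234.
Solving simultaneously gives a = 984/7, b = 1311/7.

a = 984/7, b = 1311/7, minimum P = -981/7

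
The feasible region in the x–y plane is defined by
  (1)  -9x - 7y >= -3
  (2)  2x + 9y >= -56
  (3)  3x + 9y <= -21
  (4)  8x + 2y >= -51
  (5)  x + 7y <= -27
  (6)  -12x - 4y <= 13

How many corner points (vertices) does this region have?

4

Pairwise boundary intersections that survive every other constraint:
  (419/67, -510/67)
  (15/4, -123/28)
  (107/100, -323/50)
  (17/80, -311/80)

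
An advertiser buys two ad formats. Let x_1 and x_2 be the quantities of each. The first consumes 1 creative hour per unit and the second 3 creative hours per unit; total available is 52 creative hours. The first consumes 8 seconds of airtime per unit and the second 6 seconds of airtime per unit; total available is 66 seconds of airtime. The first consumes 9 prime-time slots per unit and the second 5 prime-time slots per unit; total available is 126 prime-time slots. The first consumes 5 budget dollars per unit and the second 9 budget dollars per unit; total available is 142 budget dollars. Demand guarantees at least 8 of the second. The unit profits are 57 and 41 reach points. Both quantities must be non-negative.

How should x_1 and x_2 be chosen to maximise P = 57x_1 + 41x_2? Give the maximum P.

Extreme points and P = 57x_1 + 41x_2:
  (0, 11) → P = 451
  (0, 8) → P = 328
  (9/4, 8) → P = 1825/4

At the optimal vertex, 8x_1 + 6x_2 = 66 and x_2 = 8.
Solving simultaneously gives x_1 = 9/4, x_2 = 8.

x_1 = 9/4, x_2 = 8, maximum P = 1825/4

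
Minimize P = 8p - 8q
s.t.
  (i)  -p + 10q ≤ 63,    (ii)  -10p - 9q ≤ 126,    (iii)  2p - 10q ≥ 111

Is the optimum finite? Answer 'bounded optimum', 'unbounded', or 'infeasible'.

bounded optimum

Extreme points and P = 8p - 8q:
  (174, 237/10) → P = 6012/5
  (-261/118, -681/59) → P = 4404/59
The feasible region has finitely many vertices and no improving ray; the minimum is 4404/59 at (-261/118, -681/59).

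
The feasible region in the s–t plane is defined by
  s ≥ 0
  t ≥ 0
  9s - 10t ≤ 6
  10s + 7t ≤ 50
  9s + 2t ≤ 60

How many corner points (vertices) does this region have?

The feasible vertices (each the meet of two boundaries and inside every other half-plane) are:
  (0, 0)
  (0, 50/7)
  (2/3, 0)
  (542/163, 390/163)

4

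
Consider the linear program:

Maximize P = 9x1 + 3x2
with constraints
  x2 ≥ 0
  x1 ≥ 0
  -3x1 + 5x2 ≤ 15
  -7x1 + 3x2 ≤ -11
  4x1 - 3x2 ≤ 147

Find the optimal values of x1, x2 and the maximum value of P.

x1 = 780/11, x2 = 501/11, maximum P = 8523/11

Extreme points and P = 9x1 + 3x2:
  (11/7, 0) → P = 99/7
  (147/4, 0) → P = 1323/4
  (50/13, 69/13) → P = 657/13
  (780/11, 501/11) → P = 8523/11

The binding constraints are -3x1 + 5x2 = 15 and 4x1 - 3x2 = 147.
Solving simultaneously gives x1 = 780/11, x2 = 501/11.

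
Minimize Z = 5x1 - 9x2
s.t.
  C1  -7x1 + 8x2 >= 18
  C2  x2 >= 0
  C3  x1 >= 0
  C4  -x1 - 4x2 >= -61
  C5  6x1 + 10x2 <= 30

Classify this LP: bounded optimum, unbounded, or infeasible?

bounded optimum

Corner points and Z = 5x1 - 9x2:
  (0, 9/4) → Z = -81/4
  (30/59, 159/59) → Z = -1281/59
  (0, 3) → Z = -27
The feasible region has finitely many vertices and no improving ray; the minimum is -27 at (0, 3).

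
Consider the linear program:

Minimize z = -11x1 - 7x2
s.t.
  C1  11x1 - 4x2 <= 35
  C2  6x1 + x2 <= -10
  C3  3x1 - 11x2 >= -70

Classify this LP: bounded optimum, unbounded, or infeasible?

bounded optimum

Corner points and z = -11x1 - 7x2:
  (-1/7, -64/7) → z = 459/7
  (-60/23, 130/23) → z = -250/23
The feasible region has finitely many vertices and no improving ray; the minimum is -250/23 at (-60/23, 130/23).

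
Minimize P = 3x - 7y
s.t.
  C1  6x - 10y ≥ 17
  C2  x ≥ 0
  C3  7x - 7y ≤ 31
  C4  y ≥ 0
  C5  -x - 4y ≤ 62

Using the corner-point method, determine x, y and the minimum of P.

Vertices and P = 3x - 7y:
  (191/28, 67/28) → P = 26/7
  (17/6, 0) → P = 17/2
  (31/7, 0) → P = 93/7

The optimum lies where 6x - 10y = 17 and 7x - 7y = 31.
Solving simultaneously gives x = 191/28, y = 67/28.

x = 191/28, y = 67/28, minimum P = 26/7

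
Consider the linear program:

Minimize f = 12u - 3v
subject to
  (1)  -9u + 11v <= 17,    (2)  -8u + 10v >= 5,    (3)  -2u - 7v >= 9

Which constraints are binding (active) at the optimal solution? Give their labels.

(1) and (2)

Vertices and f = 12u - 3v:
  (-115/2, -91/2) → f = -1107/2
  (-218/85, -47/85) → f = -495/17
  (-125/76, -31/38) → f = -657/38

The minimum is at (-115/2, -91/2). Substituting into each constraint, equality holds for (1) and (2); the remaining constraints have slack.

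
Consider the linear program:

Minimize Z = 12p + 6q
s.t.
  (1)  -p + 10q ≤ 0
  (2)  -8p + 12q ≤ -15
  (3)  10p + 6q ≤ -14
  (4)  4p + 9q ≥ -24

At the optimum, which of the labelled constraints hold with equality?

Extreme points and Z = 12p + 6q:
  (-13/28, -131/84) → Z = -209/14
  (-51/40, -21/10) → Z = -279/10
  (3/11, -92/33) → Z = -148/11

The minimum is at (-51/40, -21/10). Substituting into each constraint, equality holds for (2) and (4); the remaining constraints have slack.

(2) and (4)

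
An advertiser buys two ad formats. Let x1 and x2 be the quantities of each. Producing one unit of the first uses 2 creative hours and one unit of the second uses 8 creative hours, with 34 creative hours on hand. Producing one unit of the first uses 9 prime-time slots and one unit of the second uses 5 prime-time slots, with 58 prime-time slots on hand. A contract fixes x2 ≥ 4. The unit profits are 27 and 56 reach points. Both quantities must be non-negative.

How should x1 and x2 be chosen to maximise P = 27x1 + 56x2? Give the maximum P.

x1 = 1, x2 = 4, maximum P = 251

Feasible corners and P = 27x1 + 56x2:
  (0, 17/4) → P = 238
  (0, 4) → P = 224
  (1, 4) → P = 251

The binding constraints are 2x1 + 8x2 = 34 and x2 = 4.
Solving simultaneously gives x1 = 1, x2 = 4.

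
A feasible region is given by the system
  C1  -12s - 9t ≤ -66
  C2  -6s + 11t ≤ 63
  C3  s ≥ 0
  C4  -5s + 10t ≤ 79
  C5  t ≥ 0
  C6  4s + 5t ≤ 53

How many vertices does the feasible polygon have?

The feasible vertices (each the meet of two boundaries and inside every other half-plane) are:
  (53/62, 192/31)
  (11/2, 0)
  (134/37, 285/37)
  (53/4, 0)

4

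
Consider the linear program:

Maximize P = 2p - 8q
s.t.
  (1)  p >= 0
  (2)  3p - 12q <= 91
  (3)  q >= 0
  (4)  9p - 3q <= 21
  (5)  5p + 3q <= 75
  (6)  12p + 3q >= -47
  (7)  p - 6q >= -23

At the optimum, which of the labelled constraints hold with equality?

Vertices and P = 2p - 8q:
  (0, 0) → P = 0
  (0, 23/6) → P = -92/3
  (7/3, 0) → P = 14/3
  (65/17, 76/17) → P = -478/17

The maximum is at (7/3, 0). Substituting into each constraint, equality holds for (3) and (4); the remaining constraints have slack.

(3) and (4)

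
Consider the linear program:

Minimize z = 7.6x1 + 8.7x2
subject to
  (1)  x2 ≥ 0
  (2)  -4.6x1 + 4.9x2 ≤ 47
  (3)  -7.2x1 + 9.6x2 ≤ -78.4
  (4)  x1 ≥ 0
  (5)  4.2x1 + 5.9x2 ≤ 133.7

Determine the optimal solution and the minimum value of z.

x1 = 98/9, x2 = 0, minimum z = 3724/45

Vertices and z = 7.6x1 + 8.7x2:
  (98/9, 0) → z = 3724/45
  (191/6, 0) → z = 3629/15
  (21826/1035, 2639/345) → z = 469511/2070

At the optimal vertex, x2 = 0 and -7.2x1 + 9.6x2 = -78.4.
Solving simultaneously gives x1 = 98/9, x2 = 0.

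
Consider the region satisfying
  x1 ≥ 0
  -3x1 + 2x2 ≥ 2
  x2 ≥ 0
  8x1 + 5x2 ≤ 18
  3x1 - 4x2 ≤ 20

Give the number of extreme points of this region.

3

Pairwise boundary intersections that survive every other constraint:
  (0, 1)
  (0, 18/5)
  (26/31, 70/31)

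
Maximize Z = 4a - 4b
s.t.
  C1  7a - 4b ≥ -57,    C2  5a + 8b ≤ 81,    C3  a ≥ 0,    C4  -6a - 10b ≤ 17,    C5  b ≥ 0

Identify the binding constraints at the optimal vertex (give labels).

Extreme points and Z = 4a - 4b:
  (0, 81/8) → Z = -81/2
  (81/5, 0) → Z = 324/5
  (0, 0) → Z = 0

The maximum is at (81/5, 0). Substituting into each constraint, equality holds for C2 and C5; the remaining constraints have slack.

C2 and C5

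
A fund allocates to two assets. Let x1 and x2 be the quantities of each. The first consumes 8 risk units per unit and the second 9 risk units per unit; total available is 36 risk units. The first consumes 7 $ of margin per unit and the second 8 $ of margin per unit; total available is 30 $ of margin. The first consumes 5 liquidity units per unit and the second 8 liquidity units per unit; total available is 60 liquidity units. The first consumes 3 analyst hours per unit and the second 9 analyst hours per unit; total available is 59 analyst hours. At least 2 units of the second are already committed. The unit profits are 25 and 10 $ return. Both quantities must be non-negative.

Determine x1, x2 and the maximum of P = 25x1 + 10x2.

x1 = 2, x2 = 2, maximum P = 70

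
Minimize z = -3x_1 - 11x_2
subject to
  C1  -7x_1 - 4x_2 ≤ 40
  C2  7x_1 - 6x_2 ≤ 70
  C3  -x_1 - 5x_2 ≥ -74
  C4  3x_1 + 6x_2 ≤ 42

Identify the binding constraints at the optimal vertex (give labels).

C1 and C4

Extreme points and z = -3x_1 - 11x_2:
  (4/7, -11) → z = 835/7
  (-68/5, 69/5) → z = -111
  (56/5, 7/5) → z = -49

The minimum is at (-68/5, 69/5). Substituting into each constraint, equality holds for C1 and C4; the remaining constraints have slack.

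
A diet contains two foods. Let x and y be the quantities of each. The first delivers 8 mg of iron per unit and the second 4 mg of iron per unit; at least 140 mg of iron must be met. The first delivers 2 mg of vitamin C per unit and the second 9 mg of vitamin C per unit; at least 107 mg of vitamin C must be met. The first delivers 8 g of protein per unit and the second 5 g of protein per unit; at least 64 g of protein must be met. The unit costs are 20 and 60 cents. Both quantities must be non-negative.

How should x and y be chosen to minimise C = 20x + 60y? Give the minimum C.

x = 13, y = 9, minimum C = 800

Vertices and C = 20x + 60y:
  (0, 35) → C = 2100
  (107/2, 0) → C = 1070
  (13, 9) → C = 800
The feasible region is unbounded (it extends along (0, 1), (1, 0)), but C strictly increases along every unbounded feasible direction, so there is no improving ray and the minimum is attained at a vertex.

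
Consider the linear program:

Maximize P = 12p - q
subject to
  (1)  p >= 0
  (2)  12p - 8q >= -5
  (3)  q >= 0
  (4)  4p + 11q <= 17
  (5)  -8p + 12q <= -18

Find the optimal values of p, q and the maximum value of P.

Extreme points and P = 12p - q:
  (17/4, 0) → P = 51
  (9/4, 0) → P = 27
  (201/68, 8/17) → P = 35

The optimum lies where q = 0 and 4p + 11q = 17.
Solving simultaneously gives p = 17/4, q = 0.

p = 17/4, q = 0, maximum P = 51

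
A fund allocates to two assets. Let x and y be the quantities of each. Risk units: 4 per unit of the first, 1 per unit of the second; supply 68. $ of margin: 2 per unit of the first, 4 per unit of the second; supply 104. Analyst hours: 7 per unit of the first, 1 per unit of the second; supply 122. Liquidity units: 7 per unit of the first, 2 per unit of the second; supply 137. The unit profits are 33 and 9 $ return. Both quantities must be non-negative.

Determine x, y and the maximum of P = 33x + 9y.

x = 12, y = 20, maximum P = 576

At the optimal vertex, 4x + y = 68 and 2x + 4y = 104.
Solving simultaneously gives x = 12, y = 20.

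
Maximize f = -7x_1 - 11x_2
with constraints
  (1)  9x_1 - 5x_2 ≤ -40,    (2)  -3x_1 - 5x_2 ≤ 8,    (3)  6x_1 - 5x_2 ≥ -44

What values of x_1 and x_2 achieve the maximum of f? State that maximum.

x_1 = -52/9, x_2 = 28/15, maximum f = 896/45

Extreme points and f = -7x_1 - 11x_2:
  (-4, 4/5) → f = 96/5
  (4/3, 52/5) → f = -1856/15
  (-52/9, 28/15) → f = 896/45

The optimum lies where -3x_1 - 5x_2 = 8 and 6x_1 - 5x_2 = -44.
Solving simultaneously gives x_1 = -52/9, x_2 = 28/15.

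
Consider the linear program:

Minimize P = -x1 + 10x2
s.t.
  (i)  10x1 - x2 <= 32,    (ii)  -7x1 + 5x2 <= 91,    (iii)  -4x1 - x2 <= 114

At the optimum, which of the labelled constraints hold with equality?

Extreme points and P = -x1 + 10x2:
  (251/43, 1134/43) → P = 11089/43
  (-41/7, -634/7) → P = -6299/7
  (-661/27, -434/27) → P = -3679/27

The minimum is at (-41/7, -634/7). Substituting into each constraint, equality holds for (i) and (iii); the remaining constraints have slack.

(i) and (iii)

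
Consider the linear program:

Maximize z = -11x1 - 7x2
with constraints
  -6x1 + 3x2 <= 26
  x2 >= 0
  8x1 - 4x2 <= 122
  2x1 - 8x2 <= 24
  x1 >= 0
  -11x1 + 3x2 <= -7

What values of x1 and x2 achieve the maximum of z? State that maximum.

Feasible corners and z = -11x1 - 7x2:
  (33/5, 328/15) → z = -677/3
  (12, 0) → z = -132
  (7/11, 0) → z = -7
  (110/7, 13/14) → z = -2511/14
The feasible region is unbounded (it extends along (1, 2)), but z strictly decreases along every unbounded feasible direction, so there is no improving ray and the maximum is attained at a vertex.

The binding constraints are x2 = 0 and -11x1 + 3x2 = -7.
Solving simultaneously gives x1 = 7/11, x2 = 0.

x1 = 7/11, x2 = 0, maximum z = -7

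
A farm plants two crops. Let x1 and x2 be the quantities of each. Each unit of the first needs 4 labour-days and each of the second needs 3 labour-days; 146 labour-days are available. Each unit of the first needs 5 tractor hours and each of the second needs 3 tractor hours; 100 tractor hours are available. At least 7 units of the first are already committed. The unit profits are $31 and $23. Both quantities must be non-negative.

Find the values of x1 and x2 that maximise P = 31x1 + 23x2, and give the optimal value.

x1 = 7, x2 = 65/3, maximum P = 2146/3

Vertices and P = 31x1 + 23x2:
  (20, 0) → P = 620
  (7, 0) → P = 217
  (7, 65/3) → P = 2146/3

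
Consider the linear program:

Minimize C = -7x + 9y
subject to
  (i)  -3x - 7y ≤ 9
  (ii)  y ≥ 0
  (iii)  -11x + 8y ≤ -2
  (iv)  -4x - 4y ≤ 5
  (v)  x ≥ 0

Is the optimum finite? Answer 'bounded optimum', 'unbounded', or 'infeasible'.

unbounded

From the feasible point (2/11, 0), moving in the direction (1, 0) keeps every constraint satisfied while C decreases without bound.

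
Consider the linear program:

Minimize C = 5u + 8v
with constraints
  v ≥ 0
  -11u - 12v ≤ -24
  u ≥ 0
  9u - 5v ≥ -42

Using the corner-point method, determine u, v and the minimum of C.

Corner points and C = 5u + 8v:
  (24/11, 0) → C = 120/11
  (0, 2) → C = 16
  (0, 42/5) → C = 336/5
The feasible region is unbounded (it extends along (1, 0), (5, 9)), but C strictly increases along every unbounded feasible direction, so there is no improving ray and the minimum is attained at a vertex.

u = 24/11, v = 0, minimum C = 120/11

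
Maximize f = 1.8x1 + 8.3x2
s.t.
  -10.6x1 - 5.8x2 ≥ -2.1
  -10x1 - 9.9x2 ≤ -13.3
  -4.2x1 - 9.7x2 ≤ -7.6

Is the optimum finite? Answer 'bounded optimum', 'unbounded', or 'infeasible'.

From the feasible point (-5635/4694, 5999/2347), moving in the direction (-9.9, 10) keeps every constraint satisfied while f increases without bound.

unbounded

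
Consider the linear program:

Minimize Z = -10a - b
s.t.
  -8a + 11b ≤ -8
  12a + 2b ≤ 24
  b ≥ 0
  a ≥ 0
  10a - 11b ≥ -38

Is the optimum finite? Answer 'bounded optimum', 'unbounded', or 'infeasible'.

bounded optimum

Extreme points and Z = -10a - b:
  (70/37, 24/37) → Z = -724/37
  (1, 0) → Z = -10
  (2, 0) → Z = -20
The feasible region has finitely many vertices and no improving ray; the minimum is -20 at (2, 0).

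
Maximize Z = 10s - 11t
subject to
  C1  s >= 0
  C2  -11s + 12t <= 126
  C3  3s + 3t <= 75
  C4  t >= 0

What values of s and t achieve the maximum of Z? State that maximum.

s = 25, t = 0, maximum Z = 250

Corner points and Z = 10s - 11t:
  (0, 21/2) → Z = -231/2
  (0, 0) → Z = 0
  (174/23, 401/23) → Z = -2671/23
  (25, 0) → Z = 250

At the optimal vertex, 3s + 3t = 75 and t = 0.
Solving simultaneously gives s = 25, t = 0.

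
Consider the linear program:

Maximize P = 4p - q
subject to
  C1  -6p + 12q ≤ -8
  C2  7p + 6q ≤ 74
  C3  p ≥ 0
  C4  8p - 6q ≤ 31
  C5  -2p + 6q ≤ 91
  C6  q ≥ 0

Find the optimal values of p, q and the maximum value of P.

p = 27/5, q = 61/30, maximum P = 587/30

Extreme points and P = 4p - q:
  (27/5, 61/30) → P = 587/30
  (4/3, 0) → P = 16/3
  (31/8, 0) → P = 31/2

The optimum lies where -6p + 12q = -8 and 8p - 6q = 31.
Solving simultaneously gives p = 27/5, q = 61/30.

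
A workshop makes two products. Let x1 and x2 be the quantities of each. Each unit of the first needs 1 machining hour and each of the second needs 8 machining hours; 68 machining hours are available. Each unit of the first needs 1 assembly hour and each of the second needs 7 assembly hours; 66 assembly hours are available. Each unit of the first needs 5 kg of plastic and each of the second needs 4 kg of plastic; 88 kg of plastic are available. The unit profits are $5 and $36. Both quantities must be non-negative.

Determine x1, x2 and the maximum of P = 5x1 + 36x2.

x1 = 12, x2 = 7, maximum P = 312

Extreme points and P = 5x1 + 36x2:
  (0, 0) → P = 0
  (0, 17/2) → P = 306
  (88/5, 0) → P = 88
  (12, 7) → P = 312

The optimum lies where x1 + 8x2 = 68 and 5x1 + 4x2 = 88.
Solving simultaneously gives x1 = 12, x2 = 7.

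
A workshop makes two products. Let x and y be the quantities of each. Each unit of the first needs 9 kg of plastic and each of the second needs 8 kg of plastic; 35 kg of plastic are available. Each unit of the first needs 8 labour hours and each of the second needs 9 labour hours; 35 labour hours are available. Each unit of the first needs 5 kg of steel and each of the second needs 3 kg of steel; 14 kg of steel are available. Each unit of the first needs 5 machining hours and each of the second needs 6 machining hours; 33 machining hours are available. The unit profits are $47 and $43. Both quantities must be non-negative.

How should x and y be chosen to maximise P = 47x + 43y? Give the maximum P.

x = 1, y = 3, maximum P = 176

Extreme points and P = 47x + 43y:
  (0, 0) → P = 0
  (0, 35/9) → P = 1505/9
  (14/5, 0) → P = 658/5
  (1, 3) → P = 176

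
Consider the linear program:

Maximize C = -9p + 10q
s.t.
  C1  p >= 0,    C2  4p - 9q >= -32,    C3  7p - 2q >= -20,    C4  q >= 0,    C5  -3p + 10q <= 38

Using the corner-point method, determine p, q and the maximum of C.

Extreme points and C = -9p + 10q:
  (0, 32/9) → C = 320/9
  (0, 0) → C = 0
  (22/13, 56/13) → C = 362/13
The feasible region is unbounded (it extends along (10, 3), (1, 0)), but C strictly decreases along every unbounded feasible direction, so there is no improving ray and the maximum is attained at a vertex.

The optimum lies where p = 0 and 4p - 9q = -32.
Solving simultaneously gives p = 0, q = 32/9.

p = 0, q = 32/9, maximum C = 320/9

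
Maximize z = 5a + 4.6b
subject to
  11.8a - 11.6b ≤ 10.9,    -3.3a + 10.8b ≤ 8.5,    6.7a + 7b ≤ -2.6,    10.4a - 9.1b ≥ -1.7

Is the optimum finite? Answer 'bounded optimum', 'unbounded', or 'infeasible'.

bounded optimum

Vertices and z = 5a + 4.6b:
  (769/2672, -3457/5344) → z = -41061/26720
  (-11891/1326, -6671/663) → z = -604141/6630
  (-508/1911, -1565/13377) → z = -24979/13377
The feasible region has finitely many vertices and no improving ray; the maximum is -41061/26720 at (769/2672, -3457/5344).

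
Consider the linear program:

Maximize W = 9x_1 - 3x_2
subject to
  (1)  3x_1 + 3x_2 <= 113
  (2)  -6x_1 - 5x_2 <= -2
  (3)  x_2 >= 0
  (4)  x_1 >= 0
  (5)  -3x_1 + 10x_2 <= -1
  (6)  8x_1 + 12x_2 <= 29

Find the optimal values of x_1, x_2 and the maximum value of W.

Corner points and W = 9x_1 - 3x_2:
  (1/3, 0) → W = 3
  (29/8, 0) → W = 261/8
  (151/58, 79/116) → W = 2481/116

The optimum lies where x_2 = 0 and 8x_1 + 12x_2 = 29.
Solving simultaneously gives x_1 = 29/8, x_2 = 0.

x_1 = 29/8, x_2 = 0, maximum W = 261/8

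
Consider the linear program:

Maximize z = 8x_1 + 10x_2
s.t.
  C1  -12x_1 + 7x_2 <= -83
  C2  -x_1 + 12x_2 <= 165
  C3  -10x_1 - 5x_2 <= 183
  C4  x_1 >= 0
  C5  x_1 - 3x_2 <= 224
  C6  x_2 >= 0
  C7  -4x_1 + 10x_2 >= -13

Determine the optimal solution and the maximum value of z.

Vertices and z = 8x_1 + 10x_2:
  (2151/137, 2063/137) → z = 37838/137
  (739/92, 44/23) → z = 1918/23
  (903/19, 673/38) → z = 10589/19

The optimum lies where -x_1 + 12x_2 = 165 and -4x_1 + 10x_2 = -13.
Solving simultaneously gives x_1 = 903/19, x_2 = 673/38.

x_1 = 903/19, x_2 = 673/38, maximum z = 10589/19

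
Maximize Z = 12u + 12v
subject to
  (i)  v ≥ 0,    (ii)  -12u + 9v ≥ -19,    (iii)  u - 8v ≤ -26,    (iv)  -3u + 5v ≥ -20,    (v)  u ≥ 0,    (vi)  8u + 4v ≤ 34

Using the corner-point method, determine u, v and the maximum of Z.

u = 0, v = 17/2, maximum Z = 102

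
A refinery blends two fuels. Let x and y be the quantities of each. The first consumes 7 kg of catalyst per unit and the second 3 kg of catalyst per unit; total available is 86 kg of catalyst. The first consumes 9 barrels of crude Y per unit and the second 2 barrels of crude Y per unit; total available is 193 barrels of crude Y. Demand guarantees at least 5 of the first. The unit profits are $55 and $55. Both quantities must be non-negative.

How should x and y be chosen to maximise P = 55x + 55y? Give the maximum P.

Feasible corners and P = 55x + 55y:
  (86/7, 0) → P = 4730/7
  (5, 0) → P = 275
  (5, 17) → P = 1210

x = 5, y = 17, maximum P = 1210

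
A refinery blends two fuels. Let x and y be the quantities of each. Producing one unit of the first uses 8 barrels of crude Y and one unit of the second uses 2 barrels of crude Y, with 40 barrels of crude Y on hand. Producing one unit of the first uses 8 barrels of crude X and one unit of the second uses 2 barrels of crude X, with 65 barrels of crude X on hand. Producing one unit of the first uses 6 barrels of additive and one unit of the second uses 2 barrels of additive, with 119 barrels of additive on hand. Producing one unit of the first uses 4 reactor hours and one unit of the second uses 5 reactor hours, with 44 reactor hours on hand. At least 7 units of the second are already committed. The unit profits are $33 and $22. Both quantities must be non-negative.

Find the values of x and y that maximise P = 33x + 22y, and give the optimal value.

Feasible corners and P = 33x + 22y:
  (0, 44/5) → P = 968/5
  (0, 7) → P = 154
  (9/4, 7) → P = 913/4

The optimum lies where 4x + 5y = 44 and y = 7.
Solving simultaneously gives x = 9/4, y = 7.

x = 9/4, y = 7, maximum P = 913/4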